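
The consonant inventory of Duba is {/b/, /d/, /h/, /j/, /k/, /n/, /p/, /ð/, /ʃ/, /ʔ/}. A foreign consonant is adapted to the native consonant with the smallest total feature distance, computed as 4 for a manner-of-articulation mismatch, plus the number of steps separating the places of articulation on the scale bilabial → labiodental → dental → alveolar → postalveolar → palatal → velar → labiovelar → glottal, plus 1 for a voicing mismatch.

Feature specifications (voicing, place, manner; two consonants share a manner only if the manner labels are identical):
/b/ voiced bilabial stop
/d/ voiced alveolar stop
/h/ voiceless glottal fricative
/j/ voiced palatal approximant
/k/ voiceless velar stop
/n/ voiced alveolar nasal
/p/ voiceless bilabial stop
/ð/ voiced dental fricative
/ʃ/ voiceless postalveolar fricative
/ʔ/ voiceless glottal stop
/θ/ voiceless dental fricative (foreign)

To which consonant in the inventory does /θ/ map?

ð

/ð/ is closest: same manner (fricative), place distance 0 (dental→dental), voicing differs (+1); total 1. Next closest is /ʃ/ at distance 2.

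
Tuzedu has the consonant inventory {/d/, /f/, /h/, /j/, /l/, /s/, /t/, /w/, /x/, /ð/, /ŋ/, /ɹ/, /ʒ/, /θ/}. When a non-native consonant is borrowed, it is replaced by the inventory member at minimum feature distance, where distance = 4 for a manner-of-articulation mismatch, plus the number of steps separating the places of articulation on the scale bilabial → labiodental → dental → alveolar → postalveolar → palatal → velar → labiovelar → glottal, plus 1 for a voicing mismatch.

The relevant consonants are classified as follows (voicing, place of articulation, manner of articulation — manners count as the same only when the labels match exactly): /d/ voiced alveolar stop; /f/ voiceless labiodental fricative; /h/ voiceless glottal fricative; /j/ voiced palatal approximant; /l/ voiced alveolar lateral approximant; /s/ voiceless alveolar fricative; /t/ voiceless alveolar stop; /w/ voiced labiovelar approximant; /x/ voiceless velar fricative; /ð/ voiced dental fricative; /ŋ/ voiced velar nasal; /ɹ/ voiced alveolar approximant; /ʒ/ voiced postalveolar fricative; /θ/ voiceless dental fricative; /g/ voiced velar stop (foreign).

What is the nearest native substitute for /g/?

d

/d/ is closest: same manner (stop), place distance 3 (velar→alveolar), same voicing; total 3. Next closest is /t/ at distance 4.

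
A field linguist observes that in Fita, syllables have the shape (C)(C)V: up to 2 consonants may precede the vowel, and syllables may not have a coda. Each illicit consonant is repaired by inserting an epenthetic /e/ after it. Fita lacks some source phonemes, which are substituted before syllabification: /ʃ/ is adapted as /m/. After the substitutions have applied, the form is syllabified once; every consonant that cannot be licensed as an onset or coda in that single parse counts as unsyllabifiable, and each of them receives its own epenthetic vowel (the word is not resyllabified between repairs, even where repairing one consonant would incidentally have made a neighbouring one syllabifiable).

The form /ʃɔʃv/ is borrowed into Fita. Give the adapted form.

mɔmeve

Substitution: /ʃ/ → /m/, giving /mɔmv/.
Under (C)(C)V, the unsyllabifiable consonants are /m/, /v/ (no codas are permitted; onsets may contain at most 2 consonants).
Epenthesis after each stranded consonant: /m/ → /me/, /v/ → /ve/.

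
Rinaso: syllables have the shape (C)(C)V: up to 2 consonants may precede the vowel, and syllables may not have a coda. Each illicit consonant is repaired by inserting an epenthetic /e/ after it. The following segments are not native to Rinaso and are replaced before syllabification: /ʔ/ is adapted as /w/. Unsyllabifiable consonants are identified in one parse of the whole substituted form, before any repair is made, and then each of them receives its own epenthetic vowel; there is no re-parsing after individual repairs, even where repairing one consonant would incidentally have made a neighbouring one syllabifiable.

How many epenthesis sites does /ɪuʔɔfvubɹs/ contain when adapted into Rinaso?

After substitution the input is /ɪuwɔfvubɹs/.
The unsyllabifiable consonants are /b/, /ɹ/, /s/; each receives one epenthetic vowel.

3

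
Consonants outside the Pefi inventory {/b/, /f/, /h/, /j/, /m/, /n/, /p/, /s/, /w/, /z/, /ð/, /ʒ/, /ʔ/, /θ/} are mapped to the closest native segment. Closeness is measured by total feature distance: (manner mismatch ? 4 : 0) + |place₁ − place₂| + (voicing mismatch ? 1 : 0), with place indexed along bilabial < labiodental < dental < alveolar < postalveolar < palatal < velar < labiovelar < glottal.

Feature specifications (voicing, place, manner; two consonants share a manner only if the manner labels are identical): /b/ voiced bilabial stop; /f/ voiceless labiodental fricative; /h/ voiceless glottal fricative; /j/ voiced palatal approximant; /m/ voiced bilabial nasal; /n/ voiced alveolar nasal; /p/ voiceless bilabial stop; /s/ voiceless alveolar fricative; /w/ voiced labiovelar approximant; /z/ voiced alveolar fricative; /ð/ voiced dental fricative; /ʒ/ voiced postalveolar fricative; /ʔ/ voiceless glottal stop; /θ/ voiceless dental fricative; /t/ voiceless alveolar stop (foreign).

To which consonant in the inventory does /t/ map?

/p/ is closest: same manner (stop), place distance 3 (alveolar→bilabial), same voicing; total 3. Next closest is /b/ at distance 4.

p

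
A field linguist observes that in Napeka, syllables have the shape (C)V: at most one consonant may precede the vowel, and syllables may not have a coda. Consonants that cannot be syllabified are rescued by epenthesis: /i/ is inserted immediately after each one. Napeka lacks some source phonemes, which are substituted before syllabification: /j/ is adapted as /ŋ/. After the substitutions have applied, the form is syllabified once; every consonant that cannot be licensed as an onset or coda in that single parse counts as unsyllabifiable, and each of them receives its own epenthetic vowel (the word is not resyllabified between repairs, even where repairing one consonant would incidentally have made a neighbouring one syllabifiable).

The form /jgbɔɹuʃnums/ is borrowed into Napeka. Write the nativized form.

Substitution: /j/ → /ŋ/, giving /ŋgbɔɹuʃnums/.
Syllabifying with onset maximization leaves /ŋ/, /g/, /ʃ/, /m/, /s/ stranded (no codas are permitted; onsets are limited to one consonant).
Epenthesis after each stranded consonant: /ŋ/ → /ŋi/, /g/ → /gi/, /ʃ/ → /ʃi/, /m/ → /mi/, /s/ → /si/.

ŋigibɔɹuʃinumisi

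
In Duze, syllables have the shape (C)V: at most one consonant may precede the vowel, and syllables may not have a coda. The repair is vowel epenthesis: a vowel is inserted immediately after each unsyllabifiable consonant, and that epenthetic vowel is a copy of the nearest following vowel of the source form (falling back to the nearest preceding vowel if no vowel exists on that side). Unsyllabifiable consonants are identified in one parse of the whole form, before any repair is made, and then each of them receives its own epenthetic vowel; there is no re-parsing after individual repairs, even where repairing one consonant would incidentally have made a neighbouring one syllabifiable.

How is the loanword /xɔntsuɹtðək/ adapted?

xɔnutusuɹətəðəkə

Syllabifying with onset maximization leaves /n/, /t/, /ɹ/, /t/, /k/ stranded (no codas are permitted; onsets are limited to one consonant).
Each unlicensed consonant becomes the onset of a new syllable: /n/ → /nu/, /t/ → /tu/, /ɹ/ → /ɹə/, /t/ → /tə/, /k/ → /kə/.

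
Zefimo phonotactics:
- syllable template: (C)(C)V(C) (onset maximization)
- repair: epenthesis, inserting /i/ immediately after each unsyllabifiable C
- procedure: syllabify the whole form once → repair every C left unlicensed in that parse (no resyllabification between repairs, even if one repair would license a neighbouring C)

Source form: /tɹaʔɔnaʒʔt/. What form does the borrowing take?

The consonants /ʔ/, /t/ cannot be parsed into a legal (C)(C)V(C) syllable (at most one coda consonant is licensed; onsets may contain at most 2 consonants).
Inserting the epenthetic vowel yields /ʔ/ → /ʔi/, /t/ → /ti/.

tɹaʔɔnaʒʔiti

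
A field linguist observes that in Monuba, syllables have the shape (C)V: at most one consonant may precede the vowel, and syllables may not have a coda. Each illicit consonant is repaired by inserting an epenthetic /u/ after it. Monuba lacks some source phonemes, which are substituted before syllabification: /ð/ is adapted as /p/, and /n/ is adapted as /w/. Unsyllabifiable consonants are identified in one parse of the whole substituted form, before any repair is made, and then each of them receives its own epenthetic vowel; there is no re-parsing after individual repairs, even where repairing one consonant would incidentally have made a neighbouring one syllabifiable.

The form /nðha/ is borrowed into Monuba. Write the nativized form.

wupuha

Substitution: /n/ → /w/, /ð/ → /p/, giving /wpha/.
Under (C)V, the unsyllabifiable consonants are /w/, /p/ (no codas are permitted; onsets are limited to one consonant).
Inserting the epenthetic vowel yields /w/ → /wu/, /p/ → /pu/.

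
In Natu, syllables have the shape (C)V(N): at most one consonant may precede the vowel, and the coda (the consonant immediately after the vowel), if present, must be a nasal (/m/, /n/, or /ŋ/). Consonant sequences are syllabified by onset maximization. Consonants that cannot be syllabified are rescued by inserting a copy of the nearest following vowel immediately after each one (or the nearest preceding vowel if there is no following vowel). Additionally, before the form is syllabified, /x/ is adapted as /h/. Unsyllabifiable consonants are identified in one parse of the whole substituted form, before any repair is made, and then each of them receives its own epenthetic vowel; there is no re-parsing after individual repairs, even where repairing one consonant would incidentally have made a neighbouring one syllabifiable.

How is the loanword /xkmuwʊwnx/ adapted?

hukumuwʊwʊnʊhʊ

Substitution: /x/ → /h/, giving /hkmuwʊwnh/.
Under (C)V(N), the unsyllabifiable consonants are /h/, /k/, /w/, /n/, /h/ (only a nasal (/m/, /n/, or /ŋ/) is licensed in coda position; onsets are limited to one consonant).
Inserting the epenthetic vowel yields /h/ → /hu/, /k/ → /ku/, /w/ → /wʊ/, /n/ → /nʊ/, /h/ → /hʊ/.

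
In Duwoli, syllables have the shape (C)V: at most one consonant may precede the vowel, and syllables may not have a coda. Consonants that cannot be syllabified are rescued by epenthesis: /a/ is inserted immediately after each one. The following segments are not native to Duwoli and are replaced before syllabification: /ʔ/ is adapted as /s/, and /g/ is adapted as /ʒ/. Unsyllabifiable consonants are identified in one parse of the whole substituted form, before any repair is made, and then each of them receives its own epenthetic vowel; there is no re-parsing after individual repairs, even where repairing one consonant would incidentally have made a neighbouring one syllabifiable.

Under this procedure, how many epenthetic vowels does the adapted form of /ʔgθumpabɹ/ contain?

After substitution the input is /sʒθumpabɹ/.
The unsyllabifiable consonants are /s/, /ʒ/, /m/, /b/, /ɹ/; each receives one epenthetic vowel.

5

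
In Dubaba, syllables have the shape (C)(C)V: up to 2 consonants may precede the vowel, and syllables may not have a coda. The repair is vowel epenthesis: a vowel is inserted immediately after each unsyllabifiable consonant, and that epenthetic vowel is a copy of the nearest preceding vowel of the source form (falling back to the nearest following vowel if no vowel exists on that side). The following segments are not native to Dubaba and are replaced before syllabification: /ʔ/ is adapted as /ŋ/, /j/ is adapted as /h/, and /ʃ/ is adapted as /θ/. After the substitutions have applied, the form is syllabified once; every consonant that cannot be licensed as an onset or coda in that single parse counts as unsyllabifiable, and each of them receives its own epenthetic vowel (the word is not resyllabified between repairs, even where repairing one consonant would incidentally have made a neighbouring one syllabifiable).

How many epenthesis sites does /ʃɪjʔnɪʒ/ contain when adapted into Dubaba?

After substitution the input is /θɪhŋnɪʒ/.
The unsyllabifiable consonants are /h/, /ʒ/; each receives one epenthetic vowel.

2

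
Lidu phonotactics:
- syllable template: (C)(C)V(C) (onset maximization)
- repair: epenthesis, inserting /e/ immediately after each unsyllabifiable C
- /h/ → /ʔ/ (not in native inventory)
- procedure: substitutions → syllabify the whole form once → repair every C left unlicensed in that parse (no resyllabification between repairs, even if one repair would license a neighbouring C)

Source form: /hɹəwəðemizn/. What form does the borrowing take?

Substitution: /h/ → /ʔ/, giving /ʔɹəwəðemizn/.
Under (C)(C)V(C), the unsyllabifiable consonants are /n/ (at most one coda consonant is licensed; onsets may contain at most 2 consonants).
Epenthesis after each stranded consonant: /n/ → /ne/.

ʔɹəwəðemizne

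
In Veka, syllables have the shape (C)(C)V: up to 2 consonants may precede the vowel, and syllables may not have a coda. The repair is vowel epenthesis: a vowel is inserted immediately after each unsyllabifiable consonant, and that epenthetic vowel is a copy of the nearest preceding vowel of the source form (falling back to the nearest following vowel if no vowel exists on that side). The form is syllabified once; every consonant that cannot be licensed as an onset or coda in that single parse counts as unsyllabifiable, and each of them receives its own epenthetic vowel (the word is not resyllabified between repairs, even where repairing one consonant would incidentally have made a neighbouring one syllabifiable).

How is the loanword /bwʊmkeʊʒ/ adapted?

Syllabifying with onset maximization leaves /ʒ/ stranded (no codas are permitted; onsets may contain at most 2 consonants).
Inserting the epenthetic vowel yields /ʒ/ → /ʒʊ/.

bwʊmkeʊʒʊ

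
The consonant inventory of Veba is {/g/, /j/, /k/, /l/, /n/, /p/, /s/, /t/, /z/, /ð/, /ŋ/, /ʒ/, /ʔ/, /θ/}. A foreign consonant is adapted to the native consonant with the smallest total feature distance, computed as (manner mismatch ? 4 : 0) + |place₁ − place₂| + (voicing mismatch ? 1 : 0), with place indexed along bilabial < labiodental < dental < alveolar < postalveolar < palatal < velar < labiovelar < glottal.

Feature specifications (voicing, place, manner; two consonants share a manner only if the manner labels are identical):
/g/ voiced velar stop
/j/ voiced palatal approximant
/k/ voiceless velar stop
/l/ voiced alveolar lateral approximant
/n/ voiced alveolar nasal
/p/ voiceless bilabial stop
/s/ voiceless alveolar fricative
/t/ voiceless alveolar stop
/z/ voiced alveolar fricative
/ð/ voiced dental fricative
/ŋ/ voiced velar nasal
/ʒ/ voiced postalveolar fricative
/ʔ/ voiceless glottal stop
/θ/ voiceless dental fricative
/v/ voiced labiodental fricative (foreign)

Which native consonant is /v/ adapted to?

/ð/ is closest: same manner (fricative), place distance 1 (labiodental→dental), same voicing; total 1. Next closest is /z/ at distance 2.

ð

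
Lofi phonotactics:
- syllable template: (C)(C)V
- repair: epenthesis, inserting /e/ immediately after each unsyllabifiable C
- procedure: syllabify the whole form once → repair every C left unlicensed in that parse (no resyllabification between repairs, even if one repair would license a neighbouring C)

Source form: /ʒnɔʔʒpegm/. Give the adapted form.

ʒnɔʔeʒpegeme

The consonants /ʔ/, /g/, /m/ cannot be parsed into a legal (C)(C)V syllable (no codas are permitted; onsets may contain at most 2 consonants).
Inserting the epenthetic vowel yields /ʔ/ → /ʔe/, /g/ → /ge/, /m/ → /me/.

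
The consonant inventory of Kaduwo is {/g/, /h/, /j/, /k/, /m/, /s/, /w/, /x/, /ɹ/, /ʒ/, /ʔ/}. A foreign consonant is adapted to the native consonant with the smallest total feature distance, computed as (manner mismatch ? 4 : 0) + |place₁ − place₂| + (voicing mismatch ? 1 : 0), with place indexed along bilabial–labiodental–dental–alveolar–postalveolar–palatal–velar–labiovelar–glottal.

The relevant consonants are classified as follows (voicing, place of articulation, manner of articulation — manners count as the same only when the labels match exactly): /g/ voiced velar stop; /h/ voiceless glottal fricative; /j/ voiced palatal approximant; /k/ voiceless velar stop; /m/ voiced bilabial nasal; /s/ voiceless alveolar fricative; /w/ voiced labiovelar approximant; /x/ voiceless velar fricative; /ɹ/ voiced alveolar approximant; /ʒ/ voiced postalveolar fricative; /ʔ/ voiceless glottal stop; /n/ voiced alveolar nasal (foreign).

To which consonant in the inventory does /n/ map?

/m/ is closest: same manner (nasal), place distance 3 (alveolar→bilabial), same voicing; total 3. Next closest is /ɹ/ at distance 4.

m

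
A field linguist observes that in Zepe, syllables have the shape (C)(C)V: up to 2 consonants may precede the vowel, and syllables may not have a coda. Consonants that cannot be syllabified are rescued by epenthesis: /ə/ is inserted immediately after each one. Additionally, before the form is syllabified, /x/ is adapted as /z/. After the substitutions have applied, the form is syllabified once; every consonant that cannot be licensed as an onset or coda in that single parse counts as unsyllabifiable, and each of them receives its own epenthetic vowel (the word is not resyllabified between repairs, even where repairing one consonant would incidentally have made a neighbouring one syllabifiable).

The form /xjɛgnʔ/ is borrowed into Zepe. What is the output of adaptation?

Substitution: /x/ → /z/, giving /zjɛgnʔ/.
Under (C)(C)V, the unsyllabifiable consonants are /g/, /n/, /ʔ/ (no codas are permitted; onsets may contain at most 2 consonants).
Inserting the epenthetic vowel yields /g/ → /gə/, /n/ → /nə/, /ʔ/ → /ʔə/.

zjɛgənəʔə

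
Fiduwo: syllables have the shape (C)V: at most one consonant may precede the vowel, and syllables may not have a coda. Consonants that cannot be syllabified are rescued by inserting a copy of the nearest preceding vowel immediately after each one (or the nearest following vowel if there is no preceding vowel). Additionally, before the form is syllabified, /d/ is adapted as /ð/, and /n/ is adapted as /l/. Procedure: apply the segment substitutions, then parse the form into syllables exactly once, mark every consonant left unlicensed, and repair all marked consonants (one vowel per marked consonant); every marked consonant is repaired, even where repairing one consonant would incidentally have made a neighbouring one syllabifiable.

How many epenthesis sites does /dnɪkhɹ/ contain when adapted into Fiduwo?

After substitution the input is /ðlɪkhɹ/.
The unsyllabifiable consonants are /ð/, /k/, /h/, /ɹ/; each receives one epenthetic vowel.

4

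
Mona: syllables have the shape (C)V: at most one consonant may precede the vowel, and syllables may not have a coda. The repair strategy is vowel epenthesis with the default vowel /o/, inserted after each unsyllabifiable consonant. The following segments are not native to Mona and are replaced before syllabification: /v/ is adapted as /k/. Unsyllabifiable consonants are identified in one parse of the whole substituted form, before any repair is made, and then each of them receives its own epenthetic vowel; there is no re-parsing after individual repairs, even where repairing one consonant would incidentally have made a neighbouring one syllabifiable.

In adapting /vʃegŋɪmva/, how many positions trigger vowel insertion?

After substitution the input is /kʃegŋɪmka/.
The unsyllabifiable consonants are /k/, /g/, /m/; each receives one epenthetic vowel.

3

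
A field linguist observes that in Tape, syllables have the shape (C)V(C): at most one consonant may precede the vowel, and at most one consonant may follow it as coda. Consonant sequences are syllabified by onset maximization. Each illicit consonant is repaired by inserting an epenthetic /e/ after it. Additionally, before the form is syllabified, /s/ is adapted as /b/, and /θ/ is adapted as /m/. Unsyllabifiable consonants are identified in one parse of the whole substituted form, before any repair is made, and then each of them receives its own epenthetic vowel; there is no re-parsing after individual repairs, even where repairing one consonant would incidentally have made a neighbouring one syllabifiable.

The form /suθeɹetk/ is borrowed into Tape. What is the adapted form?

Substitution: /s/ → /b/, /θ/ → /m/, giving /bumeɹetk/.
Syllabifying with onset maximization leaves /k/ stranded (at most one coda consonant is licensed; onsets are limited to one consonant).
Inserting the epenthetic vowel yields /k/ → /ke/.

bumeɹetke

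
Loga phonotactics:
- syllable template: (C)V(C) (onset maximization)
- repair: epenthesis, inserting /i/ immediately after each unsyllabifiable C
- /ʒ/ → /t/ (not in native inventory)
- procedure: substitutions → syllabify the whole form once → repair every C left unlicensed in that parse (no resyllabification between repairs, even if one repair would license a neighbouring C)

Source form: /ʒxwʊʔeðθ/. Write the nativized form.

Substitution: /ʒ/ → /t/, giving /txwʊʔeðθ/.
Under (C)V(C), the unsyllabifiable consonants are /t/, /x/, /θ/ (at most one coda consonant is licensed; onsets are limited to one consonant).
Each unlicensed consonant becomes the onset of a new syllable: /t/ → /ti/, /x/ → /xi/, /θ/ → /θi/.

tixiwʊʔeðθi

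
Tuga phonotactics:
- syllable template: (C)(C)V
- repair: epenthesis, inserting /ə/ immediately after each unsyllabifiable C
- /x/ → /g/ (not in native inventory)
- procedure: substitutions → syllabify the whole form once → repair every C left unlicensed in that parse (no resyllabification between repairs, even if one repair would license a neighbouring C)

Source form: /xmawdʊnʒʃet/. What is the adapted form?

gmawdʊnəʒʃetə

Substitution: /x/ → /g/, giving /gmawdʊnʒʃet/.
Under (C)(C)V, the unsyllabifiable consonants are /n/, /t/ (no codas are permitted; onsets may contain at most 2 consonants).
Inserting the epenthetic vowel yields /n/ → /nə/, /t/ → /tə/.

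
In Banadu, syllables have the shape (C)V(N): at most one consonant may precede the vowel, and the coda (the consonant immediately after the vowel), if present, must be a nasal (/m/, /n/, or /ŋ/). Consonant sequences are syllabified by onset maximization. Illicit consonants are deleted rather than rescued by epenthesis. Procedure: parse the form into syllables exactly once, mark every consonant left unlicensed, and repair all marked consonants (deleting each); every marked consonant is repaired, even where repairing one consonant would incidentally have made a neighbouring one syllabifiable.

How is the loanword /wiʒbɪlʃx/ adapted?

wibɪ

The consonants /ʒ/, /l/, /ʃ/, /x/ cannot be parsed into a legal (C)V(N) syllable (only a nasal (/m/, /n/, or /ŋ/) is licensed in coda position; onsets are limited to one consonant).
Each unlicensed consonant is deleted: /ʒ/, /l/, /ʃ/, /x/.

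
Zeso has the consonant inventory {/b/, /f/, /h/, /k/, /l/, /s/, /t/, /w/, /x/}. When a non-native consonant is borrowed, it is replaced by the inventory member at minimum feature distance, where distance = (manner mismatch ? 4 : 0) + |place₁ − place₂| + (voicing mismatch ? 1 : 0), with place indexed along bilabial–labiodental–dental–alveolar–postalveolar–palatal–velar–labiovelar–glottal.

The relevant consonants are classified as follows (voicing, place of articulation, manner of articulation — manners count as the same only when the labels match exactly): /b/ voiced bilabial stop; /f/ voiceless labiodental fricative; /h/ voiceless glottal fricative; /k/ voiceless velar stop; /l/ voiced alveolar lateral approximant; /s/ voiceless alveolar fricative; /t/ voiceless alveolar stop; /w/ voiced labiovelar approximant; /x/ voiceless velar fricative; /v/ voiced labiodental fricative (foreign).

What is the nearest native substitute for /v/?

/f/ is closest: same manner (fricative), place distance 0 (labiodental→labiodental), voicing differs (+1); total 1. Next closest is /s/ at distance 3.

f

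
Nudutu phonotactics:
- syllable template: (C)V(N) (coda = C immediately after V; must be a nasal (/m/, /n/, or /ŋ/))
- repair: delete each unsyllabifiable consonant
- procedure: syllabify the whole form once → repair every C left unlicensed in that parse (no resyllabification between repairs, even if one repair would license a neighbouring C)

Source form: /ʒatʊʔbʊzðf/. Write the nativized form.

The consonants /ʔ/, /z/, /ð/, /f/ cannot be parsed into a legal (C)V(N) syllable (only a nasal (/m/, /n/, or /ŋ/) is licensed in coda position; onsets are limited to one consonant).
Deleting the stranded consonants removes /ʔ/, /z/, /ð/, /f/.

ʒatʊbʊ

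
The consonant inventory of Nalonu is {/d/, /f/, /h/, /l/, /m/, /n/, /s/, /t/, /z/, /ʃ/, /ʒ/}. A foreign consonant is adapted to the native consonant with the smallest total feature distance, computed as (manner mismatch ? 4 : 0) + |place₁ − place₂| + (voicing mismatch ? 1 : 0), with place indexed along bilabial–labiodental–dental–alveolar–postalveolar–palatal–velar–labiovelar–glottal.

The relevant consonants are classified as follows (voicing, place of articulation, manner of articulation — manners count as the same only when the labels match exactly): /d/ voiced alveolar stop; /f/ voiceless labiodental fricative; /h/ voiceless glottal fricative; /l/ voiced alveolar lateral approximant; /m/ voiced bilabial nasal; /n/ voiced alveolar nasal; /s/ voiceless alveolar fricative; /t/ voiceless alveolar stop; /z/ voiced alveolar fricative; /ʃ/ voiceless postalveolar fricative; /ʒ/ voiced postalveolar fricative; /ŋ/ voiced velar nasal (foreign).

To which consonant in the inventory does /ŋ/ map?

/n/ is closest: same manner (nasal), place distance 3 (velar→alveolar), same voicing; total 3. Next closest is /m/ at distance 6.

n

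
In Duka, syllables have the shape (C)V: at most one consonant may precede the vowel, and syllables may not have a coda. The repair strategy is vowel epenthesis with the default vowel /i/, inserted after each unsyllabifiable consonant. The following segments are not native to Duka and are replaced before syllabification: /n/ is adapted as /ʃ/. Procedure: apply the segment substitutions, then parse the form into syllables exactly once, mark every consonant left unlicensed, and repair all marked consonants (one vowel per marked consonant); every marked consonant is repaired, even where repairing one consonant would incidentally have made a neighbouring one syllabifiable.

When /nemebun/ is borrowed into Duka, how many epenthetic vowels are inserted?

After substitution the input is /ʃemebuʃ/.
The unsyllabifiable consonants are /ʃ/; each receives one epenthetic vowel.

1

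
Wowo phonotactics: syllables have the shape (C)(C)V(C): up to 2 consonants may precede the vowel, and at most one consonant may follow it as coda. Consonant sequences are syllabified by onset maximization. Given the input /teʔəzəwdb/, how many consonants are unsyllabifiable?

2

Under (C)(C)V(C), the unsyllabifiable consonants are /d/, /b/ (at most one coda consonant is licensed; onsets may contain at most 2 consonants).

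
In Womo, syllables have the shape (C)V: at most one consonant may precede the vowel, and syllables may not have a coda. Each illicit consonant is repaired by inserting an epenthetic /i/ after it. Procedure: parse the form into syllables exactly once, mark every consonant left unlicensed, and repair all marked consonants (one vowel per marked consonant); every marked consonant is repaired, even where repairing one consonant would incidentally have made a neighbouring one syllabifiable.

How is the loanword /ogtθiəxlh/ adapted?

The consonants /g/, /t/, /x/, /l/, /h/ cannot be parsed into a legal (C)V syllable (no codas are permitted; onsets are limited to one consonant).
Inserting the epenthetic vowel yields /g/ → /gi/, /t/ → /ti/, /x/ → /xi/, /l/ → /li/, /h/ → /hi/.

ogitiθiəxilihi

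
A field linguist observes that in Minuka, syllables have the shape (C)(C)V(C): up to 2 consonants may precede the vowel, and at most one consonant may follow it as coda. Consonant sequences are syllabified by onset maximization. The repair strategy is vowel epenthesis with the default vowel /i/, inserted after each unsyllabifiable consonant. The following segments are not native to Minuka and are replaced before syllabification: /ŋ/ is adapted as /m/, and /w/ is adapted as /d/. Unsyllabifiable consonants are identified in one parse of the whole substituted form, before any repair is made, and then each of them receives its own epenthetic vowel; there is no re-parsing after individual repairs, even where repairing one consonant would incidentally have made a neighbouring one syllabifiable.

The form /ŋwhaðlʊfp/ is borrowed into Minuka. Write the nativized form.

Substitution: /ŋ/ → /m/, /w/ → /d/, giving /mdhaðlʊfp/.
Syllabifying with onset maximization leaves /m/, /p/ stranded (at most one coda consonant is licensed; onsets may contain at most 2 consonants).
Inserting the epenthetic vowel yields /m/ → /mi/, /p/ → /pi/.

midhaðlʊfpi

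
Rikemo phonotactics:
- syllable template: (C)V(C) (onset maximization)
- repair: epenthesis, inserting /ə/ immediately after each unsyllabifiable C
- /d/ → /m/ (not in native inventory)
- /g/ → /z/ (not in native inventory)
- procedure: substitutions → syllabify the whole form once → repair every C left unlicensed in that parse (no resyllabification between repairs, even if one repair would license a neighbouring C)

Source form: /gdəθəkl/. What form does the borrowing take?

Substitution: /g/ → /z/, /d/ → /m/, giving /zməθəkl/.
Under (C)V(C), the unsyllabifiable consonants are /z/, /l/ (at most one coda consonant is licensed; onsets are limited to one consonant).
Inserting the epenthetic vowel yields /z/ → /zə/, /l/ → /lə/.

zəməθəklə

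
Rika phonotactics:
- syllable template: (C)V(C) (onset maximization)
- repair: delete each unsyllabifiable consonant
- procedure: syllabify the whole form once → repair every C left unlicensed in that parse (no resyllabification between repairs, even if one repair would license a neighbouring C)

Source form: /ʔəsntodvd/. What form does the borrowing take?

ʔəstod

Syllabifying with onset maximization leaves /n/, /v/, /d/ stranded (at most one coda consonant is licensed; onsets are limited to one consonant).
Deleting the stranded consonants removes /n/, /v/, /d/.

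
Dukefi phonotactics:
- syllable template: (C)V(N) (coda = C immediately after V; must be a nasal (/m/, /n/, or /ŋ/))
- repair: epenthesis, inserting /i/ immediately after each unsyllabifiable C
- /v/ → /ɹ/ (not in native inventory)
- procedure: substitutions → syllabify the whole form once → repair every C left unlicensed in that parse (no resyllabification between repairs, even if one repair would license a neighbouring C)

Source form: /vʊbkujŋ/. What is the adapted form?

Substitution: /v/ → /ɹ/, giving /ɹʊbkujŋ/.
Syllabifying with onset maximization leaves /b/, /j/, /ŋ/ stranded (only a nasal (/m/, /n/, or /ŋ/) is licensed in coda position; onsets are limited to one consonant).
Epenthesis after each stranded consonant: /b/ → /bi/, /j/ → /ji/, /ŋ/ → /ŋi/.

ɹʊbikujiŋi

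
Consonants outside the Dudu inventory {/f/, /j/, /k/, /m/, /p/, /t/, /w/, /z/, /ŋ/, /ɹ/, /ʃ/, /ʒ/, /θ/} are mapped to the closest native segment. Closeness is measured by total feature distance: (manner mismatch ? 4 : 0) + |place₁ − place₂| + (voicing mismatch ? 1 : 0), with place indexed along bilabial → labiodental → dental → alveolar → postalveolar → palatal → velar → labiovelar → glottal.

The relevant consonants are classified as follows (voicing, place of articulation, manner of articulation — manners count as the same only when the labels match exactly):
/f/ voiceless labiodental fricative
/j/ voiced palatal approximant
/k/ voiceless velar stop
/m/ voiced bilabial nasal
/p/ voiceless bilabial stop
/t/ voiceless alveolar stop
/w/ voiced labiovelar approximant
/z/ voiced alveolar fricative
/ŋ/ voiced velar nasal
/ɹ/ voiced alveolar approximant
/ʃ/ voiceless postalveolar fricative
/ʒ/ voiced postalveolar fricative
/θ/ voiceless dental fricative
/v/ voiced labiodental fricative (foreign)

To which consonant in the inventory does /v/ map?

/f/ is closest: same manner (fricative), place distance 0 (labiodental→labiodental), voicing differs (+1); total 1. Next closest is /z/ at distance 2.

f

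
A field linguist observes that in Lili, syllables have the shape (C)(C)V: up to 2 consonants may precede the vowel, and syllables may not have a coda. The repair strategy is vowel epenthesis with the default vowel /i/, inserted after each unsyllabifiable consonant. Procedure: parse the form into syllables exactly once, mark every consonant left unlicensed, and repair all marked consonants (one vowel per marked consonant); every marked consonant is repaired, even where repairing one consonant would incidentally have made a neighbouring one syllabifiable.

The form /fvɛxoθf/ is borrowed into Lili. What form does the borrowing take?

Under (C)(C)V, the unsyllabifiable consonants are /θ/, /f/ (no codas are permitted; onsets may contain at most 2 consonants).
Inserting the epenthetic vowel yields /θ/ → /θi/, /f/ → /fi/.

fvɛxoθifi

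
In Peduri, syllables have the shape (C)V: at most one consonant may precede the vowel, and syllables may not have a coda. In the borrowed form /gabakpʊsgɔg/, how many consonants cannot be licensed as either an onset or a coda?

3

The consonants /k/, /s/, /g/ cannot be parsed into a legal (C)V syllable (no codas are permitted; onsets are limited to one consonant).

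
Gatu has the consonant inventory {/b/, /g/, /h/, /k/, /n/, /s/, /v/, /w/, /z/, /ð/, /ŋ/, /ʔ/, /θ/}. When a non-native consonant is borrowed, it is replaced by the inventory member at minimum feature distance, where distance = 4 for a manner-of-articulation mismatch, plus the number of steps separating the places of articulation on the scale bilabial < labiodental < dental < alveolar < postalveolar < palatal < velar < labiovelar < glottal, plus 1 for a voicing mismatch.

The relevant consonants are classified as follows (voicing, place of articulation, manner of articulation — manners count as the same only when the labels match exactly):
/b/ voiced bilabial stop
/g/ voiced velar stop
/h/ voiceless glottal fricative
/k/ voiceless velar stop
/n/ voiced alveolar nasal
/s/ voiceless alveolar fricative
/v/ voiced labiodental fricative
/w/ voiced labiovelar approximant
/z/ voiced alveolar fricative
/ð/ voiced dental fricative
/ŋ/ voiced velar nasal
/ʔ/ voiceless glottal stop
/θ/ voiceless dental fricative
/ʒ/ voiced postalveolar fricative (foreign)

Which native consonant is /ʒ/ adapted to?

z

/z/ is closest: same manner (fricative), place distance 1 (postalveolar→alveolar), same voicing; total 1. Next closest is /s/ at distance 2.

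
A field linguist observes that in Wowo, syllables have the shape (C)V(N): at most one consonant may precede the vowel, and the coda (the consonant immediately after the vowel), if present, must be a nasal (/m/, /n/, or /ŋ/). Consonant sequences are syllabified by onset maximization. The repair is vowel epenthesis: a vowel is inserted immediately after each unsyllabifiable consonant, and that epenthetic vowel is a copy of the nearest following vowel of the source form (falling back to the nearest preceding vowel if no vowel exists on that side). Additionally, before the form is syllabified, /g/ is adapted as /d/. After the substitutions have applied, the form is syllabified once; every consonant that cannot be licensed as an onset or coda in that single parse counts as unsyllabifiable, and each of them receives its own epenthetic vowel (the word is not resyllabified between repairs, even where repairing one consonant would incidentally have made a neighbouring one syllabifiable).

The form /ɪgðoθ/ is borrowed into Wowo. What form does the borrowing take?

ɪdoðoθo

Substitution: /g/ → /d/, giving /ɪdðoθ/.
Syllabifying with onset maximization leaves /d/, /θ/ stranded (only a nasal (/m/, /n/, or /ŋ/) is licensed in coda position; onsets are limited to one consonant).
Each unlicensed consonant becomes the onset of a new syllable: /d/ → /do/, /θ/ → /θo/.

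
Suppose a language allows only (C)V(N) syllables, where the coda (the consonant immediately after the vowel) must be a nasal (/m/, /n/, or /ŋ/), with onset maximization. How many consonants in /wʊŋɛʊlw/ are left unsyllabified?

2

The consonants /l/, /w/ cannot be parsed into a legal (C)V(N) syllable (only a nasal (/m/, /n/, or /ŋ/) is licensed in coda position; onsets are limited to one consonant).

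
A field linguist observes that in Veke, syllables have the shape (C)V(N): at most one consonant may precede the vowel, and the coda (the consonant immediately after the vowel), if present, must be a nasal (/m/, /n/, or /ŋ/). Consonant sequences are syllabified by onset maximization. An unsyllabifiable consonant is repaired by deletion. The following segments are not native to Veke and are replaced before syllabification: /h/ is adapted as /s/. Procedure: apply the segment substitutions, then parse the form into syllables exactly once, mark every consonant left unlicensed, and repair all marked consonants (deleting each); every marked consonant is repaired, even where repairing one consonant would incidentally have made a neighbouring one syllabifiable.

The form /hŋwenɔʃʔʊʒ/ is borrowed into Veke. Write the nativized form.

wenɔʔʊ

Substitution: /h/ → /s/, giving /sŋwenɔʃʔʊʒ/.
Syllabifying with onset maximization leaves /s/, /ŋ/, /ʃ/, /ʒ/ stranded (only a nasal (/m/, /n/, or /ŋ/) is licensed in coda position; onsets are limited to one consonant).
Deleting the stranded consonants removes /s/, /ŋ/, /ʃ/, /ʒ/.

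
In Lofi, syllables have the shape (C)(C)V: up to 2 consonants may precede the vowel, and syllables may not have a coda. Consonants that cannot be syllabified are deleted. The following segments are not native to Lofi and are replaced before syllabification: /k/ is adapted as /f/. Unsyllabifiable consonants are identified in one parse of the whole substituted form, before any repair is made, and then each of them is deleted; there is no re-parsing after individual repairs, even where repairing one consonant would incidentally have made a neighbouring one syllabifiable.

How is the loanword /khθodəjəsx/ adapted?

Substitution: /k/ → /f/, giving /fhθodəjəsx/.
Under (C)(C)V, the unsyllabifiable consonants are /f/, /s/, /x/ (no codas are permitted; onsets may contain at most 2 consonants).
Deletion applies to /f/, /s/, /x/.

hθodəjə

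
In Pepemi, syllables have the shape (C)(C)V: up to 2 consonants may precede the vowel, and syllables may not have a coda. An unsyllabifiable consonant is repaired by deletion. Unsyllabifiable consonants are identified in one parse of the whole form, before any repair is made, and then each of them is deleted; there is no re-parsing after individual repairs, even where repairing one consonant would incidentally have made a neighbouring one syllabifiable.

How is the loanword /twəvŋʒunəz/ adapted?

twəŋʒunə

The consonants /v/, /z/ cannot be parsed into a legal (C)(C)V syllable (no codas are permitted; onsets may contain at most 2 consonants).
Deletion applies to /v/, /z/.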